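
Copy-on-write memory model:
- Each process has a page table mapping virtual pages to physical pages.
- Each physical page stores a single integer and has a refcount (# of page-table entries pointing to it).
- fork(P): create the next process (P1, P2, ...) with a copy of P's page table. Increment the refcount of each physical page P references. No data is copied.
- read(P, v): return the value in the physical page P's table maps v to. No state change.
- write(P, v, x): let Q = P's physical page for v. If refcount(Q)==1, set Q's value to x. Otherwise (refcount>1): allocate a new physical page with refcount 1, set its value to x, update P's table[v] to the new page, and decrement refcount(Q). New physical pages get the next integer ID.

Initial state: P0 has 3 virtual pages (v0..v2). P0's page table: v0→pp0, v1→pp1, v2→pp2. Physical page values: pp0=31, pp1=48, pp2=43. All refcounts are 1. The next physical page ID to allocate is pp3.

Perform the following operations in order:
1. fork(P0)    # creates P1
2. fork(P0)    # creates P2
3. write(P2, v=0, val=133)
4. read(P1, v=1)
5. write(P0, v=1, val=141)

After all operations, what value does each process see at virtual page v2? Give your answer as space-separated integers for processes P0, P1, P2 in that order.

Answer: 43 43 43

Derivation:
Op 1: fork(P0) -> P1. 3 ppages; refcounts: pp0:2 pp1:2 pp2:2
Op 2: fork(P0) -> P2. 3 ppages; refcounts: pp0:3 pp1:3 pp2:3
Op 3: write(P2, v0, 133). refcount(pp0)=3>1 -> COPY to pp3. 4 ppages; refcounts: pp0:2 pp1:3 pp2:3 pp3:1
Op 4: read(P1, v1) -> 48. No state change.
Op 5: write(P0, v1, 141). refcount(pp1)=3>1 -> COPY to pp4. 5 ppages; refcounts: pp0:2 pp1:2 pp2:3 pp3:1 pp4:1
P0: v2 -> pp2 = 43
P1: v2 -> pp2 = 43
P2: v2 -> pp2 = 43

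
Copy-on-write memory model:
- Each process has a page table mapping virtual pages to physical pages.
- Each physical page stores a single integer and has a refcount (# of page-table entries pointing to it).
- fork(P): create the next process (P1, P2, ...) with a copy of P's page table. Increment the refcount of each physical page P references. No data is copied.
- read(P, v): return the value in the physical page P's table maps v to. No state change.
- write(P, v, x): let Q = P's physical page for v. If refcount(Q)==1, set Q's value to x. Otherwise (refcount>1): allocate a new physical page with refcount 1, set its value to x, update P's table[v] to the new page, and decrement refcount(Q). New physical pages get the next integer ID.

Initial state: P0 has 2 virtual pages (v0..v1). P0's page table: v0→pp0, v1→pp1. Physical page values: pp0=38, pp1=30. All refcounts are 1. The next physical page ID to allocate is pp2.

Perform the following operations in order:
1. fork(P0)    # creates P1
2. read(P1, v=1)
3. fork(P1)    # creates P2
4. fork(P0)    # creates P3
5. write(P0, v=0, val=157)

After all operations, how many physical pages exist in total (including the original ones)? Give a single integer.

Op 1: fork(P0) -> P1. 2 ppages; refcounts: pp0:2 pp1:2
Op 2: read(P1, v1) -> 30. No state change.
Op 3: fork(P1) -> P2. 2 ppages; refcounts: pp0:3 pp1:3
Op 4: fork(P0) -> P3. 2 ppages; refcounts: pp0:4 pp1:4
Op 5: write(P0, v0, 157). refcount(pp0)=4>1 -> COPY to pp2. 3 ppages; refcounts: pp0:3 pp1:4 pp2:1

Answer: 3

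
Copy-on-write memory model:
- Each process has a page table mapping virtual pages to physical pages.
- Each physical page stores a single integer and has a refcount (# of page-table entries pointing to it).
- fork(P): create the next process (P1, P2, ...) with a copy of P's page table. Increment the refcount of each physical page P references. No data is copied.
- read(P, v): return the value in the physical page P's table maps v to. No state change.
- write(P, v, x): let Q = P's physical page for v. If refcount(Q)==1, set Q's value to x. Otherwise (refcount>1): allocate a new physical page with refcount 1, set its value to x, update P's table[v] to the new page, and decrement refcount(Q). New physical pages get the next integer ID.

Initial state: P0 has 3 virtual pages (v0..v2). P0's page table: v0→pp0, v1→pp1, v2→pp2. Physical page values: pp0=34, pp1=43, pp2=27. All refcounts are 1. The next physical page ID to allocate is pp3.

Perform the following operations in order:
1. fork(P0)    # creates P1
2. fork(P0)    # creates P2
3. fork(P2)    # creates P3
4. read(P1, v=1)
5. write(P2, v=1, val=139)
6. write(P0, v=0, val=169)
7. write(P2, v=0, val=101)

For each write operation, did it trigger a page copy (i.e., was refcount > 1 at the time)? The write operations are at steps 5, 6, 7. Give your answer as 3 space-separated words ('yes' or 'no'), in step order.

Op 1: fork(P0) -> P1. 3 ppages; refcounts: pp0:2 pp1:2 pp2:2
Op 2: fork(P0) -> P2. 3 ppages; refcounts: pp0:3 pp1:3 pp2:3
Op 3: fork(P2) -> P3. 3 ppages; refcounts: pp0:4 pp1:4 pp2:4
Op 4: read(P1, v1) -> 43. No state change.
Op 5: write(P2, v1, 139). refcount(pp1)=4>1 -> COPY to pp3. 4 ppages; refcounts: pp0:4 pp1:3 pp2:4 pp3:1
Op 6: write(P0, v0, 169). refcount(pp0)=4>1 -> COPY to pp4. 5 ppages; refcounts: pp0:3 pp1:3 pp2:4 pp3:1 pp4:1
Op 7: write(P2, v0, 101). refcount(pp0)=3>1 -> COPY to pp5. 6 ppages; refcounts: pp0:2 pp1:3 pp2:4 pp3:1 pp4:1 pp5:1

yes yes yes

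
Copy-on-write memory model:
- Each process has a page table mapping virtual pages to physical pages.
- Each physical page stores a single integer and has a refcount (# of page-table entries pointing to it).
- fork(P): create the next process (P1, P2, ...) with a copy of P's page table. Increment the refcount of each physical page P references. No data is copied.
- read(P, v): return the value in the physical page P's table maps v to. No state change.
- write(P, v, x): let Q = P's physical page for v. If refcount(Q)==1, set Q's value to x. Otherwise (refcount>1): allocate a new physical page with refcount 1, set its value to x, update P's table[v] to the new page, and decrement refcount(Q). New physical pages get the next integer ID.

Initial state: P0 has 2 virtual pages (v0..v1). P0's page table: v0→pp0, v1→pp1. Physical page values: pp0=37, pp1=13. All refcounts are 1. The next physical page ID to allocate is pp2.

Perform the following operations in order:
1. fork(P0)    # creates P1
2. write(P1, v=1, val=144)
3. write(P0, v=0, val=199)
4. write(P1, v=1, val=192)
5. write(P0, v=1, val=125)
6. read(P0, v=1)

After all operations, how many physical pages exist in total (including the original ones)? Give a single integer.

Answer: 4

Derivation:
Op 1: fork(P0) -> P1. 2 ppages; refcounts: pp0:2 pp1:2
Op 2: write(P1, v1, 144). refcount(pp1)=2>1 -> COPY to pp2. 3 ppages; refcounts: pp0:2 pp1:1 pp2:1
Op 3: write(P0, v0, 199). refcount(pp0)=2>1 -> COPY to pp3. 4 ppages; refcounts: pp0:1 pp1:1 pp2:1 pp3:1
Op 4: write(P1, v1, 192). refcount(pp2)=1 -> write in place. 4 ppages; refcounts: pp0:1 pp1:1 pp2:1 pp3:1
Op 5: write(P0, v1, 125). refcount(pp1)=1 -> write in place. 4 ppages; refcounts: pp0:1 pp1:1 pp2:1 pp3:1
Op 6: read(P0, v1) -> 125. No state change.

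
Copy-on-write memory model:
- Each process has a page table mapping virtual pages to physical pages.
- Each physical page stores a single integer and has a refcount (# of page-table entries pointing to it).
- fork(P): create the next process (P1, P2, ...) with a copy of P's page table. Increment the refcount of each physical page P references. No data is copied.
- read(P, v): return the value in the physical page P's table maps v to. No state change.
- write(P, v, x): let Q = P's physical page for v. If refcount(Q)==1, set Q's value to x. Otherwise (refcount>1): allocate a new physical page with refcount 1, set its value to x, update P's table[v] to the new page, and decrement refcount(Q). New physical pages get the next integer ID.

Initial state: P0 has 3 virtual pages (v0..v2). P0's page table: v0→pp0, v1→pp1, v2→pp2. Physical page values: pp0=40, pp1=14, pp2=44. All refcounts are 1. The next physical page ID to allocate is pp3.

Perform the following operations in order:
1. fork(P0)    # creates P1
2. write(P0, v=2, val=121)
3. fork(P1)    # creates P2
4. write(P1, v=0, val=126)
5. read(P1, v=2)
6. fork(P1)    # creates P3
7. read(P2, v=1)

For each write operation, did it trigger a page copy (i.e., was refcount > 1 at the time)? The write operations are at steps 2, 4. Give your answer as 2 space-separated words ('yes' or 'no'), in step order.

Op 1: fork(P0) -> P1. 3 ppages; refcounts: pp0:2 pp1:2 pp2:2
Op 2: write(P0, v2, 121). refcount(pp2)=2>1 -> COPY to pp3. 4 ppages; refcounts: pp0:2 pp1:2 pp2:1 pp3:1
Op 3: fork(P1) -> P2. 4 ppages; refcounts: pp0:3 pp1:3 pp2:2 pp3:1
Op 4: write(P1, v0, 126). refcount(pp0)=3>1 -> COPY to pp4. 5 ppages; refcounts: pp0:2 pp1:3 pp2:2 pp3:1 pp4:1
Op 5: read(P1, v2) -> 44. No state change.
Op 6: fork(P1) -> P3. 5 ppages; refcounts: pp0:2 pp1:4 pp2:3 pp3:1 pp4:2
Op 7: read(P2, v1) -> 14. No state change.

yes yes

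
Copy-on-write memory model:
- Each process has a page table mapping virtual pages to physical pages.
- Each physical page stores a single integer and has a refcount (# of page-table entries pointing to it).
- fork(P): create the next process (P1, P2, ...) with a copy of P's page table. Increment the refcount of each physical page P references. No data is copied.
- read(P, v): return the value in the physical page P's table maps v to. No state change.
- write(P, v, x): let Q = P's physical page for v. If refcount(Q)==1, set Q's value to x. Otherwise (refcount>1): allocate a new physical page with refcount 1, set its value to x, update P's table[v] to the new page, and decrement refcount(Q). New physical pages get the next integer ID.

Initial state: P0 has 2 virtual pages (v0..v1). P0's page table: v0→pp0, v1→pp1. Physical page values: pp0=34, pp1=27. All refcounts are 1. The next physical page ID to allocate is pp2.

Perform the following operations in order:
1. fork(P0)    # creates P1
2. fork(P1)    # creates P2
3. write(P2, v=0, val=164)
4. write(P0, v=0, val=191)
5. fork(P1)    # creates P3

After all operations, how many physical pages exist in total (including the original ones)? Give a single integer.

Answer: 4

Derivation:
Op 1: fork(P0) -> P1. 2 ppages; refcounts: pp0:2 pp1:2
Op 2: fork(P1) -> P2. 2 ppages; refcounts: pp0:3 pp1:3
Op 3: write(P2, v0, 164). refcount(pp0)=3>1 -> COPY to pp2. 3 ppages; refcounts: pp0:2 pp1:3 pp2:1
Op 4: write(P0, v0, 191). refcount(pp0)=2>1 -> COPY to pp3. 4 ppages; refcounts: pp0:1 pp1:3 pp2:1 pp3:1
Op 5: fork(P1) -> P3. 4 ppages; refcounts: pp0:2 pp1:4 pp2:1 pp3:1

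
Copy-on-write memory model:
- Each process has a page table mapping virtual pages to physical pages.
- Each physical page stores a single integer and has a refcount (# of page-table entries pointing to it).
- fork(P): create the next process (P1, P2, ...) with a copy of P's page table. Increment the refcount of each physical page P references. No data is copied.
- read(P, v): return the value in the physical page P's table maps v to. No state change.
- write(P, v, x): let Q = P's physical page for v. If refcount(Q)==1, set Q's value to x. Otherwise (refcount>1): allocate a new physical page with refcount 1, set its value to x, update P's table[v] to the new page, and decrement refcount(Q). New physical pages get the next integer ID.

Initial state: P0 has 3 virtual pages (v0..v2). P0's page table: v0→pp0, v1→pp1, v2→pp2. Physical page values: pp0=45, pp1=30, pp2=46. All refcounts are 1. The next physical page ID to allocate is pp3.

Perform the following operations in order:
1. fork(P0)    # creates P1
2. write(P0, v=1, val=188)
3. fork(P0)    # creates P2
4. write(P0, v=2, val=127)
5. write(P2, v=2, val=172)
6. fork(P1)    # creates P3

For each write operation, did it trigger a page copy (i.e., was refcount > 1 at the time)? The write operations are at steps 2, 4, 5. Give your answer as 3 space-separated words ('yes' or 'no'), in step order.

Op 1: fork(P0) -> P1. 3 ppages; refcounts: pp0:2 pp1:2 pp2:2
Op 2: write(P0, v1, 188). refcount(pp1)=2>1 -> COPY to pp3. 4 ppages; refcounts: pp0:2 pp1:1 pp2:2 pp3:1
Op 3: fork(P0) -> P2. 4 ppages; refcounts: pp0:3 pp1:1 pp2:3 pp3:2
Op 4: write(P0, v2, 127). refcount(pp2)=3>1 -> COPY to pp4. 5 ppages; refcounts: pp0:3 pp1:1 pp2:2 pp3:2 pp4:1
Op 5: write(P2, v2, 172). refcount(pp2)=2>1 -> COPY to pp5. 6 ppages; refcounts: pp0:3 pp1:1 pp2:1 pp3:2 pp4:1 pp5:1
Op 6: fork(P1) -> P3. 6 ppages; refcounts: pp0:4 pp1:2 pp2:2 pp3:2 pp4:1 pp5:1

yes yes yes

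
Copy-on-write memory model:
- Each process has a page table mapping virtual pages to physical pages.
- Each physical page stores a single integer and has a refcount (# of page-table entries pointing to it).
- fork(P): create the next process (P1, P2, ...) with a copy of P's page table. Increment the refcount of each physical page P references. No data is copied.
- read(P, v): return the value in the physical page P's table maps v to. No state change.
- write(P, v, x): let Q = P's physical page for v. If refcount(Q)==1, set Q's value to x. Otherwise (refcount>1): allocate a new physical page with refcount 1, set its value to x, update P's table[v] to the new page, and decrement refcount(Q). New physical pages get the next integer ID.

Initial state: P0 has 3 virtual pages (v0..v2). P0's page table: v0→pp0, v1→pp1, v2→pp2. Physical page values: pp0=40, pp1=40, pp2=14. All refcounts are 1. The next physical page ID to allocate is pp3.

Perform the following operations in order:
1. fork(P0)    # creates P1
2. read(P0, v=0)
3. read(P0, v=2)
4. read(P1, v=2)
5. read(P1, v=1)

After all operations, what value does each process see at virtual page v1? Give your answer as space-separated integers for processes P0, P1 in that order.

Op 1: fork(P0) -> P1. 3 ppages; refcounts: pp0:2 pp1:2 pp2:2
Op 2: read(P0, v0) -> 40. No state change.
Op 3: read(P0, v2) -> 14. No state change.
Op 4: read(P1, v2) -> 14. No state change.
Op 5: read(P1, v1) -> 40. No state change.
P0: v1 -> pp1 = 40
P1: v1 -> pp1 = 40

Answer: 40 40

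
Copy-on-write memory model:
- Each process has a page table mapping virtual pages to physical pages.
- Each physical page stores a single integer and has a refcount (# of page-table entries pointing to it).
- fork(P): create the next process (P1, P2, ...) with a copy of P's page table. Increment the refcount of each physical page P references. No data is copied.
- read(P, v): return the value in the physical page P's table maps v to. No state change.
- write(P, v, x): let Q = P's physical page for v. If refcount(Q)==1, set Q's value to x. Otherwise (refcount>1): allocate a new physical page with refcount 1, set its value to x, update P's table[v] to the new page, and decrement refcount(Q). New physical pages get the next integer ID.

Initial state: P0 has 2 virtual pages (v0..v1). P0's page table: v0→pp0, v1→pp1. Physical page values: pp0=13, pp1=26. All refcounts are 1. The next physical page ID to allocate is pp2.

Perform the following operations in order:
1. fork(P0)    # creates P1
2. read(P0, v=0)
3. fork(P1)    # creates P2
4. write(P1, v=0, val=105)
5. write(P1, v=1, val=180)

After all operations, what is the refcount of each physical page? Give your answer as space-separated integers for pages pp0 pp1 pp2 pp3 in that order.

Answer: 2 2 1 1

Derivation:
Op 1: fork(P0) -> P1. 2 ppages; refcounts: pp0:2 pp1:2
Op 2: read(P0, v0) -> 13. No state change.
Op 3: fork(P1) -> P2. 2 ppages; refcounts: pp0:3 pp1:3
Op 4: write(P1, v0, 105). refcount(pp0)=3>1 -> COPY to pp2. 3 ppages; refcounts: pp0:2 pp1:3 pp2:1
Op 5: write(P1, v1, 180). refcount(pp1)=3>1 -> COPY to pp3. 4 ppages; refcounts: pp0:2 pp1:2 pp2:1 pp3:1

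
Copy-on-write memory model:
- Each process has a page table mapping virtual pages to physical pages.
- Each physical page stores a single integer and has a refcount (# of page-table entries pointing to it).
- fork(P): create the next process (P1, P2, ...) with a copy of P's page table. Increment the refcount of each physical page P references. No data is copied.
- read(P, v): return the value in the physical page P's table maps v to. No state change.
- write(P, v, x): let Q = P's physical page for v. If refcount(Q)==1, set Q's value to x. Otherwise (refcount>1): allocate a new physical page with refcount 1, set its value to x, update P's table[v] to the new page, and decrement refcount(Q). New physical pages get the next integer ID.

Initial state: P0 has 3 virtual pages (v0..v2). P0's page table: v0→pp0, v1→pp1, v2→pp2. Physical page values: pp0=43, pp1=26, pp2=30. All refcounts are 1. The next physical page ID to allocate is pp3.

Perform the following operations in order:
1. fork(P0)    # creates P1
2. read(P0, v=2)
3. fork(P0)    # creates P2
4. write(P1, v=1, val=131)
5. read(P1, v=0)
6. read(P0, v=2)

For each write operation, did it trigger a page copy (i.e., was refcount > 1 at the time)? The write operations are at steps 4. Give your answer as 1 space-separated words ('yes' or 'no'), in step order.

Op 1: fork(P0) -> P1. 3 ppages; refcounts: pp0:2 pp1:2 pp2:2
Op 2: read(P0, v2) -> 30. No state change.
Op 3: fork(P0) -> P2. 3 ppages; refcounts: pp0:3 pp1:3 pp2:3
Op 4: write(P1, v1, 131). refcount(pp1)=3>1 -> COPY to pp3. 4 ppages; refcounts: pp0:3 pp1:2 pp2:3 pp3:1
Op 5: read(P1, v0) -> 43. No state change.
Op 6: read(P0, v2) -> 30. No state change.

yes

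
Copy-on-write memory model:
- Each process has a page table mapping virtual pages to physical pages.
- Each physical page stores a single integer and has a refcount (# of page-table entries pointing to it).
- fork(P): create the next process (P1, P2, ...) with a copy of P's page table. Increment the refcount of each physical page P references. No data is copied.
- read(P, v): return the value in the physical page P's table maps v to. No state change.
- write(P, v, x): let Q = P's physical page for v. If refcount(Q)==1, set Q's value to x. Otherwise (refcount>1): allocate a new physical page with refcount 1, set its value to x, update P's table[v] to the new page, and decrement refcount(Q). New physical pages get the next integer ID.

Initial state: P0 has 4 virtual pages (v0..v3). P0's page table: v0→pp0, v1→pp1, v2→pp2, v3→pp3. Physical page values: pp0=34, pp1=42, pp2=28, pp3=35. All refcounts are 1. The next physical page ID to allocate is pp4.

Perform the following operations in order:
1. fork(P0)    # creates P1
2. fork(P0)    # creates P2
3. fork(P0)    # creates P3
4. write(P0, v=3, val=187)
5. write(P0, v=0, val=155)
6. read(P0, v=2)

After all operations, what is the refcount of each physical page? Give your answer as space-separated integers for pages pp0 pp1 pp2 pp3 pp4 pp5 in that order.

Op 1: fork(P0) -> P1. 4 ppages; refcounts: pp0:2 pp1:2 pp2:2 pp3:2
Op 2: fork(P0) -> P2. 4 ppages; refcounts: pp0:3 pp1:3 pp2:3 pp3:3
Op 3: fork(P0) -> P3. 4 ppages; refcounts: pp0:4 pp1:4 pp2:4 pp3:4
Op 4: write(P0, v3, 187). refcount(pp3)=4>1 -> COPY to pp4. 5 ppages; refcounts: pp0:4 pp1:4 pp2:4 pp3:3 pp4:1
Op 5: write(P0, v0, 155). refcount(pp0)=4>1 -> COPY to pp5. 6 ppages; refcounts: pp0:3 pp1:4 pp2:4 pp3:3 pp4:1 pp5:1
Op 6: read(P0, v2) -> 28. No state change.

Answer: 3 4 4 3 1 1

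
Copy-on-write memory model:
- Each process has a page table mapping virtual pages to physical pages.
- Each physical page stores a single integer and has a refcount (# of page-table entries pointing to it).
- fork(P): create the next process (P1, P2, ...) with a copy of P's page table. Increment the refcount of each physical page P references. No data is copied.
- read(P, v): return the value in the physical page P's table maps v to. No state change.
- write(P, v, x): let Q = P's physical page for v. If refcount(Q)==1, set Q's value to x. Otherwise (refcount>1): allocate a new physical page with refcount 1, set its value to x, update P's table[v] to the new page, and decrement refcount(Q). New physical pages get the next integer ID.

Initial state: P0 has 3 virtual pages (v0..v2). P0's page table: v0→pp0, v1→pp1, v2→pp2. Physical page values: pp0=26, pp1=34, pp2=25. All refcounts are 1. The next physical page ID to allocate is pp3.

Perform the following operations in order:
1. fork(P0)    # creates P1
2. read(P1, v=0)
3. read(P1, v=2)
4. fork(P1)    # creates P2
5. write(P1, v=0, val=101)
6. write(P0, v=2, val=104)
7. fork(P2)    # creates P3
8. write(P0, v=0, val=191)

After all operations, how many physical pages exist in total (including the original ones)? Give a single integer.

Op 1: fork(P0) -> P1. 3 ppages; refcounts: pp0:2 pp1:2 pp2:2
Op 2: read(P1, v0) -> 26. No state change.
Op 3: read(P1, v2) -> 25. No state change.
Op 4: fork(P1) -> P2. 3 ppages; refcounts: pp0:3 pp1:3 pp2:3
Op 5: write(P1, v0, 101). refcount(pp0)=3>1 -> COPY to pp3. 4 ppages; refcounts: pp0:2 pp1:3 pp2:3 pp3:1
Op 6: write(P0, v2, 104). refcount(pp2)=3>1 -> COPY to pp4. 5 ppages; refcounts: pp0:2 pp1:3 pp2:2 pp3:1 pp4:1
Op 7: fork(P2) -> P3. 5 ppages; refcounts: pp0:3 pp1:4 pp2:3 pp3:1 pp4:1
Op 8: write(P0, v0, 191). refcount(pp0)=3>1 -> COPY to pp5. 6 ppages; refcounts: pp0:2 pp1:4 pp2:3 pp3:1 pp4:1 pp5:1

Answer: 6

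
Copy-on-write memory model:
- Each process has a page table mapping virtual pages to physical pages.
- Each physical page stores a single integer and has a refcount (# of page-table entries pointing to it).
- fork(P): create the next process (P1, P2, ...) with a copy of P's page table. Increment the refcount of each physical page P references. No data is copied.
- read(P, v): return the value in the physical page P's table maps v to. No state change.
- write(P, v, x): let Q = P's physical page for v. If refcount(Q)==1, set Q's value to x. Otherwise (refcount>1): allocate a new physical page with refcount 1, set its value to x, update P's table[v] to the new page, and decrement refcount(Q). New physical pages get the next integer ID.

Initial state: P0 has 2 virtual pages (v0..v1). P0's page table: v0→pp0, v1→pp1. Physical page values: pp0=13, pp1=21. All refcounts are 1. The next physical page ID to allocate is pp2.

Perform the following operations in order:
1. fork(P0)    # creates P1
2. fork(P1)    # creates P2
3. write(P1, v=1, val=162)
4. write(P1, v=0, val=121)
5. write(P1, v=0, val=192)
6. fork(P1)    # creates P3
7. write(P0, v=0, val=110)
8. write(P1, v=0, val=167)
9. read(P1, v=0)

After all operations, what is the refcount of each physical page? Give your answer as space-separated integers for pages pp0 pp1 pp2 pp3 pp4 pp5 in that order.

Answer: 1 2 2 1 1 1

Derivation:
Op 1: fork(P0) -> P1. 2 ppages; refcounts: pp0:2 pp1:2
Op 2: fork(P1) -> P2. 2 ppages; refcounts: pp0:3 pp1:3
Op 3: write(P1, v1, 162). refcount(pp1)=3>1 -> COPY to pp2. 3 ppages; refcounts: pp0:3 pp1:2 pp2:1
Op 4: write(P1, v0, 121). refcount(pp0)=3>1 -> COPY to pp3. 4 ppages; refcounts: pp0:2 pp1:2 pp2:1 pp3:1
Op 5: write(P1, v0, 192). refcount(pp3)=1 -> write in place. 4 ppages; refcounts: pp0:2 pp1:2 pp2:1 pp3:1
Op 6: fork(P1) -> P3. 4 ppages; refcounts: pp0:2 pp1:2 pp2:2 pp3:2
Op 7: write(P0, v0, 110). refcount(pp0)=2>1 -> COPY to pp4. 5 ppages; refcounts: pp0:1 pp1:2 pp2:2 pp3:2 pp4:1
Op 8: write(P1, v0, 167). refcount(pp3)=2>1 -> COPY to pp5. 6 ppages; refcounts: pp0:1 pp1:2 pp2:2 pp3:1 pp4:1 pp5:1
Op 9: read(P1, v0) -> 167. No state change.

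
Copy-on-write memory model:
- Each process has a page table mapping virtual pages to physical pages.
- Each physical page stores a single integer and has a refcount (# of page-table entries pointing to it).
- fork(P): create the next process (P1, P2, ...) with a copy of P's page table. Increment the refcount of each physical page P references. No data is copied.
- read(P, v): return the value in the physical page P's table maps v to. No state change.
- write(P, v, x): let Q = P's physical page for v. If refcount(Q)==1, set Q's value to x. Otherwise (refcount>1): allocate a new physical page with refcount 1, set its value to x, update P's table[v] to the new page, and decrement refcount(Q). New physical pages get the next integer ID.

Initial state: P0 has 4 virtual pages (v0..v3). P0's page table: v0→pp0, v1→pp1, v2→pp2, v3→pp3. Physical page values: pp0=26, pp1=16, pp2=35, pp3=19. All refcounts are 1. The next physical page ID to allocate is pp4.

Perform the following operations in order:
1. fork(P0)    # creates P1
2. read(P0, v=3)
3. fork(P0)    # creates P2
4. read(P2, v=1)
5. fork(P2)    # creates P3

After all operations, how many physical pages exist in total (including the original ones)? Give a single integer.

Op 1: fork(P0) -> P1. 4 ppages; refcounts: pp0:2 pp1:2 pp2:2 pp3:2
Op 2: read(P0, v3) -> 19. No state change.
Op 3: fork(P0) -> P2. 4 ppages; refcounts: pp0:3 pp1:3 pp2:3 pp3:3
Op 4: read(P2, v1) -> 16. No state change.
Op 5: fork(P2) -> P3. 4 ppages; refcounts: pp0:4 pp1:4 pp2:4 pp3:4

Answer: 4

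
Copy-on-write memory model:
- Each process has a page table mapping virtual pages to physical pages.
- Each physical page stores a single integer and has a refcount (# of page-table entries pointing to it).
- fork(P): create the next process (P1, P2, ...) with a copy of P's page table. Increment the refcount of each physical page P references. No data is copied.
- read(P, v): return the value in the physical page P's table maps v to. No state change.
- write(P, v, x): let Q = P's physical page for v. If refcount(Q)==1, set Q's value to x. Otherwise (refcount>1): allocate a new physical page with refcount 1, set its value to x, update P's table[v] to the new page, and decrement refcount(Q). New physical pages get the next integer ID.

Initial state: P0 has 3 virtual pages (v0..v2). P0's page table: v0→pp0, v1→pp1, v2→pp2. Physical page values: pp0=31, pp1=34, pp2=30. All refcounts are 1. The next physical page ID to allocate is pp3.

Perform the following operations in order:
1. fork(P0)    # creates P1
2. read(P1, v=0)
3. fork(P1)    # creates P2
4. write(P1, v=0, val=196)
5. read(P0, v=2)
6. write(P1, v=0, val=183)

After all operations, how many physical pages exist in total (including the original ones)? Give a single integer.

Op 1: fork(P0) -> P1. 3 ppages; refcounts: pp0:2 pp1:2 pp2:2
Op 2: read(P1, v0) -> 31. No state change.
Op 3: fork(P1) -> P2. 3 ppages; refcounts: pp0:3 pp1:3 pp2:3
Op 4: write(P1, v0, 196). refcount(pp0)=3>1 -> COPY to pp3. 4 ppages; refcounts: pp0:2 pp1:3 pp2:3 pp3:1
Op 5: read(P0, v2) -> 30. No state change.
Op 6: write(P1, v0, 183). refcount(pp3)=1 -> write in place. 4 ppages; refcounts: pp0:2 pp1:3 pp2:3 pp3:1

Answer: 4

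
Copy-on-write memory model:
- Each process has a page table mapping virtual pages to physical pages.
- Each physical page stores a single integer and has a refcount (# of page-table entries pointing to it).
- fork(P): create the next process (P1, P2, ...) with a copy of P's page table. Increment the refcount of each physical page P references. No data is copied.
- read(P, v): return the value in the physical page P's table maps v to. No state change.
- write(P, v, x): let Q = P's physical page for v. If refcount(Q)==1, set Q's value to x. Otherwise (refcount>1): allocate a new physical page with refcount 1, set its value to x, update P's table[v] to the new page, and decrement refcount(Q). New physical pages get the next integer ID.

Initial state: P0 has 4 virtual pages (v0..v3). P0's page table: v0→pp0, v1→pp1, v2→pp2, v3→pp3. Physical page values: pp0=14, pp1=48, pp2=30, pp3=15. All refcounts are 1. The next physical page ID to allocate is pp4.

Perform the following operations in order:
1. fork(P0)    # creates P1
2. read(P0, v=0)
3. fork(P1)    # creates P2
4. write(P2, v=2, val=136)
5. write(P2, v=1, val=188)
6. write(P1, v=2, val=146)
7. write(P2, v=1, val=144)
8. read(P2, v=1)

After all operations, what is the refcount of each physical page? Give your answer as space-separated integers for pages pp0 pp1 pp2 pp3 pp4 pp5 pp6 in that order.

Op 1: fork(P0) -> P1. 4 ppages; refcounts: pp0:2 pp1:2 pp2:2 pp3:2
Op 2: read(P0, v0) -> 14. No state change.
Op 3: fork(P1) -> P2. 4 ppages; refcounts: pp0:3 pp1:3 pp2:3 pp3:3
Op 4: write(P2, v2, 136). refcount(pp2)=3>1 -> COPY to pp4. 5 ppages; refcounts: pp0:3 pp1:3 pp2:2 pp3:3 pp4:1
Op 5: write(P2, v1, 188). refcount(pp1)=3>1 -> COPY to pp5. 6 ppages; refcounts: pp0:3 pp1:2 pp2:2 pp3:3 pp4:1 pp5:1
Op 6: write(P1, v2, 146). refcount(pp2)=2>1 -> COPY to pp6. 7 ppages; refcounts: pp0:3 pp1:2 pp2:1 pp3:3 pp4:1 pp5:1 pp6:1
Op 7: write(P2, v1, 144). refcount(pp5)=1 -> write in place. 7 ppages; refcounts: pp0:3 pp1:2 pp2:1 pp3:3 pp4:1 pp5:1 pp6:1
Op 8: read(P2, v1) -> 144. No state change.

Answer: 3 2 1 3 1 1 1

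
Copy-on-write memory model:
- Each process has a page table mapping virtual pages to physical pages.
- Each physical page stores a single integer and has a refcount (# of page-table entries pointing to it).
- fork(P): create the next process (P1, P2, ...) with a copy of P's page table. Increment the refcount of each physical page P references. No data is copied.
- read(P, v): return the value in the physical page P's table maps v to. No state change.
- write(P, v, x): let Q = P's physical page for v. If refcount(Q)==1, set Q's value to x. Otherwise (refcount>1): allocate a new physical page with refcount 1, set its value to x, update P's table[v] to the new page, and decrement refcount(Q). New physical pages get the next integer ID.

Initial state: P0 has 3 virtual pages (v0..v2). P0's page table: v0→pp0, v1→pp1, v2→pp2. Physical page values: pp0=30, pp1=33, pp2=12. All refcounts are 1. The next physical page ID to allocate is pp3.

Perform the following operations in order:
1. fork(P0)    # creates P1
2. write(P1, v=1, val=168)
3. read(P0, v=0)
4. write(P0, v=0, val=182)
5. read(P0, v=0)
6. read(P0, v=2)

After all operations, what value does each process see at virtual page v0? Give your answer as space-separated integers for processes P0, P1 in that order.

Op 1: fork(P0) -> P1. 3 ppages; refcounts: pp0:2 pp1:2 pp2:2
Op 2: write(P1, v1, 168). refcount(pp1)=2>1 -> COPY to pp3. 4 ppages; refcounts: pp0:2 pp1:1 pp2:2 pp3:1
Op 3: read(P0, v0) -> 30. No state change.
Op 4: write(P0, v0, 182). refcount(pp0)=2>1 -> COPY to pp4. 5 ppages; refcounts: pp0:1 pp1:1 pp2:2 pp3:1 pp4:1
Op 5: read(P0, v0) -> 182. No state change.
Op 6: read(P0, v2) -> 12. No state change.
P0: v0 -> pp4 = 182
P1: v0 -> pp0 = 30

Answer: 182 30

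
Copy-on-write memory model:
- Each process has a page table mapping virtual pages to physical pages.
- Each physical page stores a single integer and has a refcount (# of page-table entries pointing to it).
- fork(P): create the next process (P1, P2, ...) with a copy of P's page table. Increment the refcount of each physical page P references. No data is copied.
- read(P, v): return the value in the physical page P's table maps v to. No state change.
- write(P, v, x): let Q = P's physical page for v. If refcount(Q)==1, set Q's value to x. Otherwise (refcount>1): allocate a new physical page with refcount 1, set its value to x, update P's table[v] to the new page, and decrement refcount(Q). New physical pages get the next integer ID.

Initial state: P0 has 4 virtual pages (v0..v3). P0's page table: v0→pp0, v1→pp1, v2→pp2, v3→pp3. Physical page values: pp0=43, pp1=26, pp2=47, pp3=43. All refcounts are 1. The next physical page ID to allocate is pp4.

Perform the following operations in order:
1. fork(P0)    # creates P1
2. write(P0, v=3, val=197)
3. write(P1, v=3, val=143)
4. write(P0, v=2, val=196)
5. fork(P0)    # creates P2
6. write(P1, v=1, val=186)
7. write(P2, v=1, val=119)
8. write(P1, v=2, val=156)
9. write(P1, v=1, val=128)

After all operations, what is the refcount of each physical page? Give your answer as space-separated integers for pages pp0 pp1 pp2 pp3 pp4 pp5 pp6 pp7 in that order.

Op 1: fork(P0) -> P1. 4 ppages; refcounts: pp0:2 pp1:2 pp2:2 pp3:2
Op 2: write(P0, v3, 197). refcount(pp3)=2>1 -> COPY to pp4. 5 ppages; refcounts: pp0:2 pp1:2 pp2:2 pp3:1 pp4:1
Op 3: write(P1, v3, 143). refcount(pp3)=1 -> write in place. 5 ppages; refcounts: pp0:2 pp1:2 pp2:2 pp3:1 pp4:1
Op 4: write(P0, v2, 196). refcount(pp2)=2>1 -> COPY to pp5. 6 ppages; refcounts: pp0:2 pp1:2 pp2:1 pp3:1 pp4:1 pp5:1
Op 5: fork(P0) -> P2. 6 ppages; refcounts: pp0:3 pp1:3 pp2:1 pp3:1 pp4:2 pp5:2
Op 6: write(P1, v1, 186). refcount(pp1)=3>1 -> COPY to pp6. 7 ppages; refcounts: pp0:3 pp1:2 pp2:1 pp3:1 pp4:2 pp5:2 pp6:1
Op 7: write(P2, v1, 119). refcount(pp1)=2>1 -> COPY to pp7. 8 ppages; refcounts: pp0:3 pp1:1 pp2:1 pp3:1 pp4:2 pp5:2 pp6:1 pp7:1
Op 8: write(P1, v2, 156). refcount(pp2)=1 -> write in place. 8 ppages; refcounts: pp0:3 pp1:1 pp2:1 pp3:1 pp4:2 pp5:2 pp6:1 pp7:1
Op 9: write(P1, v1, 128). refcount(pp6)=1 -> write in place. 8 ppages; refcounts: pp0:3 pp1:1 pp2:1 pp3:1 pp4:2 pp5:2 pp6:1 pp7:1

Answer: 3 1 1 1 2 2 1 1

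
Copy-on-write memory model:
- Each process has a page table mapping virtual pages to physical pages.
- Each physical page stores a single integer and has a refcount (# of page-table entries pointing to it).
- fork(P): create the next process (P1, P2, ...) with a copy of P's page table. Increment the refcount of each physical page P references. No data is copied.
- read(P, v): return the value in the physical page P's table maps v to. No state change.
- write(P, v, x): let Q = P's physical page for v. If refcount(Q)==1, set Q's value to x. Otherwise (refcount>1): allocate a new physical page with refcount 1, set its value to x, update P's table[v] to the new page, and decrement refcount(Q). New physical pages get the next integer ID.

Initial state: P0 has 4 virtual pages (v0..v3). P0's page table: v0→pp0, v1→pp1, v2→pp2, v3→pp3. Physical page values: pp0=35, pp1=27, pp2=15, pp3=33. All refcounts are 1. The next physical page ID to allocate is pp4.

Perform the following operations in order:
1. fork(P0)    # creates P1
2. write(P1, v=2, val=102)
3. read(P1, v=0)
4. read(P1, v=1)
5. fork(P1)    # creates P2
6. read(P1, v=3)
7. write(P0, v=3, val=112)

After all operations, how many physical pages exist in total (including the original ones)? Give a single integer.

Answer: 6

Derivation:
Op 1: fork(P0) -> P1. 4 ppages; refcounts: pp0:2 pp1:2 pp2:2 pp3:2
Op 2: write(P1, v2, 102). refcount(pp2)=2>1 -> COPY to pp4. 5 ppages; refcounts: pp0:2 pp1:2 pp2:1 pp3:2 pp4:1
Op 3: read(P1, v0) -> 35. No state change.
Op 4: read(P1, v1) -> 27. No state change.
Op 5: fork(P1) -> P2. 5 ppages; refcounts: pp0:3 pp1:3 pp2:1 pp3:3 pp4:2
Op 6: read(P1, v3) -> 33. No state change.
Op 7: write(P0, v3, 112). refcount(pp3)=3>1 -> COPY to pp5. 6 ppages; refcounts: pp0:3 pp1:3 pp2:1 pp3:2 pp4:2 pp5:1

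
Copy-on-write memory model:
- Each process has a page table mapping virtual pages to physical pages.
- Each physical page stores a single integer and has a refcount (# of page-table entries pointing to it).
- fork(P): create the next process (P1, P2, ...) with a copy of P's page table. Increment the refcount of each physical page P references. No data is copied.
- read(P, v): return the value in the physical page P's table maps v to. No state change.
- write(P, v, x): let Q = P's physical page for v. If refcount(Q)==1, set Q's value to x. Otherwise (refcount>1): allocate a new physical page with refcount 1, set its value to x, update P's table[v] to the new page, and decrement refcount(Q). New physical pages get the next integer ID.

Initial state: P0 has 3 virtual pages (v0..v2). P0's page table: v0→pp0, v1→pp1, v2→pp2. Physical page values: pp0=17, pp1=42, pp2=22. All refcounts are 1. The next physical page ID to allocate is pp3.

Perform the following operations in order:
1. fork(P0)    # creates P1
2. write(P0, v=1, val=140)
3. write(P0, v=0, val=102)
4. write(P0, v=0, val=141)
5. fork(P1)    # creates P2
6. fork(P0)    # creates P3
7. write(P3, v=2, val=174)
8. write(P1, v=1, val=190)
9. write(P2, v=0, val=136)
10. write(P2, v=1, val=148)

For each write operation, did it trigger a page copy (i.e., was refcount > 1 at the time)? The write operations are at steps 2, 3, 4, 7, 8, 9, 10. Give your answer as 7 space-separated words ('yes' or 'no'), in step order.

Op 1: fork(P0) -> P1. 3 ppages; refcounts: pp0:2 pp1:2 pp2:2
Op 2: write(P0, v1, 140). refcount(pp1)=2>1 -> COPY to pp3. 4 ppages; refcounts: pp0:2 pp1:1 pp2:2 pp3:1
Op 3: write(P0, v0, 102). refcount(pp0)=2>1 -> COPY to pp4. 5 ppages; refcounts: pp0:1 pp1:1 pp2:2 pp3:1 pp4:1
Op 4: write(P0, v0, 141). refcount(pp4)=1 -> write in place. 5 ppages; refcounts: pp0:1 pp1:1 pp2:2 pp3:1 pp4:1
Op 5: fork(P1) -> P2. 5 ppages; refcounts: pp0:2 pp1:2 pp2:3 pp3:1 pp4:1
Op 6: fork(P0) -> P3. 5 ppages; refcounts: pp0:2 pp1:2 pp2:4 pp3:2 pp4:2
Op 7: write(P3, v2, 174). refcount(pp2)=4>1 -> COPY to pp5. 6 ppages; refcounts: pp0:2 pp1:2 pp2:3 pp3:2 pp4:2 pp5:1
Op 8: write(P1, v1, 190). refcount(pp1)=2>1 -> COPY to pp6. 7 ppages; refcounts: pp0:2 pp1:1 pp2:3 pp3:2 pp4:2 pp5:1 pp6:1
Op 9: write(P2, v0, 136). refcount(pp0)=2>1 -> COPY to pp7. 8 ppages; refcounts: pp0:1 pp1:1 pp2:3 pp3:2 pp4:2 pp5:1 pp6:1 pp7:1
Op 10: write(P2, v1, 148). refcount(pp1)=1 -> write in place. 8 ppages; refcounts: pp0:1 pp1:1 pp2:3 pp3:2 pp4:2 pp5:1 pp6:1 pp7:1

yes yes no yes yes yes no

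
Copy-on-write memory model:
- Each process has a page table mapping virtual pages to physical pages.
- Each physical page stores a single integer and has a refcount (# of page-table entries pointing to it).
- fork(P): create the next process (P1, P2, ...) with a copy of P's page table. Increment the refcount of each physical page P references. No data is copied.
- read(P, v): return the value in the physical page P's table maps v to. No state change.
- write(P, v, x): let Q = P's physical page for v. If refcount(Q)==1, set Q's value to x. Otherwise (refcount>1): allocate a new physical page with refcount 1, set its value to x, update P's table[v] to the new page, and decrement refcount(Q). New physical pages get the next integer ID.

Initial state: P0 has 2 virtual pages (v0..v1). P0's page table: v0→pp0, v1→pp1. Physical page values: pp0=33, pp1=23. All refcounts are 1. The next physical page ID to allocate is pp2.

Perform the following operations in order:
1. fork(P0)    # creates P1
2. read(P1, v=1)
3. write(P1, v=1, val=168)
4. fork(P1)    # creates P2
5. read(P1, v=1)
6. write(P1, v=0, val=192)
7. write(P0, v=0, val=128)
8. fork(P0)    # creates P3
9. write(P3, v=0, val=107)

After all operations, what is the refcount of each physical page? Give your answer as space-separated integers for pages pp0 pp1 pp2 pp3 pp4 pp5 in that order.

Op 1: fork(P0) -> P1. 2 ppages; refcounts: pp0:2 pp1:2
Op 2: read(P1, v1) -> 23. No state change.
Op 3: write(P1, v1, 168). refcount(pp1)=2>1 -> COPY to pp2. 3 ppages; refcounts: pp0:2 pp1:1 pp2:1
Op 4: fork(P1) -> P2. 3 ppages; refcounts: pp0:3 pp1:1 pp2:2
Op 5: read(P1, v1) -> 168. No state change.
Op 6: write(P1, v0, 192). refcount(pp0)=3>1 -> COPY to pp3. 4 ppages; refcounts: pp0:2 pp1:1 pp2:2 pp3:1
Op 7: write(P0, v0, 128). refcount(pp0)=2>1 -> COPY to pp4. 5 ppages; refcounts: pp0:1 pp1:1 pp2:2 pp3:1 pp4:1
Op 8: fork(P0) -> P3. 5 ppages; refcounts: pp0:1 pp1:2 pp2:2 pp3:1 pp4:2
Op 9: write(P3, v0, 107). refcount(pp4)=2>1 -> COPY to pp5. 6 ppages; refcounts: pp0:1 pp1:2 pp2:2 pp3:1 pp4:1 pp5:1

Answer: 1 2 2 1 1 1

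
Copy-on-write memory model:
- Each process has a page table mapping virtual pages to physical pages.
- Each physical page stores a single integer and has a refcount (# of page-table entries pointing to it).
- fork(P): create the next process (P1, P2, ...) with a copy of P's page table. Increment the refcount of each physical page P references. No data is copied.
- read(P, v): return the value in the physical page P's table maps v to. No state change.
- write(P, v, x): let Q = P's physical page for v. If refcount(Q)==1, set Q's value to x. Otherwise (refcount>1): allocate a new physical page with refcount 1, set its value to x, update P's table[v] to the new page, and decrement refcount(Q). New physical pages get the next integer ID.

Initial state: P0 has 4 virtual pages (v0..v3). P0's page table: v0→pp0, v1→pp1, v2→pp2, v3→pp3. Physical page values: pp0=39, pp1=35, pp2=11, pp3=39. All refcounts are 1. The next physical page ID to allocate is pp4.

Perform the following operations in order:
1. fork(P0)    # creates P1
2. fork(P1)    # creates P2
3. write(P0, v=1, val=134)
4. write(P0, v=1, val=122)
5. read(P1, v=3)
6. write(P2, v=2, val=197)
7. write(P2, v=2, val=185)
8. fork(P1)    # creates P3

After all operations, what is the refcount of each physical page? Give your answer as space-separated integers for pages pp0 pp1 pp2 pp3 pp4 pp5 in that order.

Op 1: fork(P0) -> P1. 4 ppages; refcounts: pp0:2 pp1:2 pp2:2 pp3:2
Op 2: fork(P1) -> P2. 4 ppages; refcounts: pp0:3 pp1:3 pp2:3 pp3:3
Op 3: write(P0, v1, 134). refcount(pp1)=3>1 -> COPY to pp4. 5 ppages; refcounts: pp0:3 pp1:2 pp2:3 pp3:3 pp4:1
Op 4: write(P0, v1, 122). refcount(pp4)=1 -> write in place. 5 ppages; refcounts: pp0:3 pp1:2 pp2:3 pp3:3 pp4:1
Op 5: read(P1, v3) -> 39. No state change.
Op 6: write(P2, v2, 197). refcount(pp2)=3>1 -> COPY to pp5. 6 ppages; refcounts: pp0:3 pp1:2 pp2:2 pp3:3 pp4:1 pp5:1
Op 7: write(P2, v2, 185). refcount(pp5)=1 -> write in place. 6 ppages; refcounts: pp0:3 pp1:2 pp2:2 pp3:3 pp4:1 pp5:1
Op 8: fork(P1) -> P3. 6 ppages; refcounts: pp0:4 pp1:3 pp2:3 pp3:4 pp4:1 pp5:1

Answer: 4 3 3 4 1 1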